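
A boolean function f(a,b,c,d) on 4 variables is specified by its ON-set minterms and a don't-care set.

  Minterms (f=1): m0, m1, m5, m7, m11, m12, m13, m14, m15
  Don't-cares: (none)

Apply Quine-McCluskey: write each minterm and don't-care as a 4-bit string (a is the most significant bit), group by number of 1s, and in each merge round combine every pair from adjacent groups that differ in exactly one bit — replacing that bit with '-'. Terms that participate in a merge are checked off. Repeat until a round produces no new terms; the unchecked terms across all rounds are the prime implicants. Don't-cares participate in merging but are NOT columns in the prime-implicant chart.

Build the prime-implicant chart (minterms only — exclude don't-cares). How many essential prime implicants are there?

size-2^0 implicants → 0000(✓)  0001(✓)  0101(✓)  0111(✓)  1011(✓)  1100(✓)  1101(✓)  1110(✓)  1111(✓)
size-2^1 implicants → -101(✓)  -111(✓)  0-01  000-  01-1(✓)  1-11  11-0(✓)  11-1(✓)  110-(✓)  111-(✓)
size-2^2 implicants → -1-1  11--
Unchecked terms (primes): -1-1, 0-01, 000-, 1-11, 11--
Minterm coverage:
  m0 ⊆ 000- [E]
  m1 ⊆ 0-01,000-
  m5 ⊆ -1-1,0-01
  m7 ⊆ -1-1 [E]
  m11 ⊆ 1-11 [E]
  m12 ⊆ 11-- [E]
  m13 ⊆ -1-1,11--
  m14 ⊆ 11-- [E]
  m15 ⊆ -1-1,1-11,11--
E = {-1-1, 000-, 1-11, 11--}

4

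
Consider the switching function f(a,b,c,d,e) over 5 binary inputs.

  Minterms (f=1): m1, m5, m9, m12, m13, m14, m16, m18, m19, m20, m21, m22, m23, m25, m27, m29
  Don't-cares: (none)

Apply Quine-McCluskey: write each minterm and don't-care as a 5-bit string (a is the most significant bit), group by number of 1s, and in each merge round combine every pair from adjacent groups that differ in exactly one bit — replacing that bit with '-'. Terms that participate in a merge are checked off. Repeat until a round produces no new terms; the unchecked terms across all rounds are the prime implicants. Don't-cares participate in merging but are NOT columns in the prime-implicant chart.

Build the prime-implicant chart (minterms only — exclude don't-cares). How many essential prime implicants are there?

size-2^0 implicants → 00001(✓)  00101(✓)  01001(✓)  01100(✓)  01101(✓)  01110(✓)  10000(✓)  10010(✓)  10011(✓)  10100(✓)  10101(✓)  10110(✓)  10111(✓)  11001(✓)  11011(✓)  11101(✓)
size-2^1 implicants → -0101(✓)  -1001(✓)  -1101(✓)  0-001(✓)  0-101(✓)  00-01(✓)  01-01(✓)  011-0  0110-  1-011  1-101(✓)  10-00(✓)  10-10(✓)  10-11(✓)  100-0(✓)  1001-(✓)  101-0(✓)  101-1(✓)  1010-(✓)  1011-(✓)  11-01(✓)  110-1
size-2^2 implicants → --101  -1-01  0--01  10--0  10-1-  101--
Unchecked terms (primes): --101, -1-01, 0--01, 011-0, 0110-, 1-011, 10--0, 10-1-, 101--, 110-1
Minterm coverage:
  m1 ⊆ 0--01 [E]
  m5 ⊆ --101,0--01
  m9 ⊆ -1-01,0--01
  m12 ⊆ 011-0,0110-
  m13 ⊆ --101,-1-01,0--01,0110-
  m14 ⊆ 011-0 [E]
  m16 ⊆ 10--0 [E]
  m18 ⊆ 10--0,10-1-
  m19 ⊆ 1-011,10-1-
  m20 ⊆ 10--0,101--
  m21 ⊆ --101,101--
  m22 ⊆ 10--0,10-1-,101--
  m23 ⊆ 10-1-,101--
  m25 ⊆ -1-01,110-1
  m27 ⊆ 1-011,110-1
  m29 ⊆ --101,-1-01
E = {0--01, 011-0, 10--0}

3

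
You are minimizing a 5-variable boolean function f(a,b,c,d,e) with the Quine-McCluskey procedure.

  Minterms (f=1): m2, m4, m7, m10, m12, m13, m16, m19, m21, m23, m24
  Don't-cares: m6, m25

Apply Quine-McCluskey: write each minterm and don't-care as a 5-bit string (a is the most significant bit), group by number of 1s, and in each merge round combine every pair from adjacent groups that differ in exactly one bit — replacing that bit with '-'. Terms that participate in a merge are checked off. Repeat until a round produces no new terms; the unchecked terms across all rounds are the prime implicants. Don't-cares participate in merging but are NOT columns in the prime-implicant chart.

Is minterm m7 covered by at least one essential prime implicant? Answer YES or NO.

NO

Round 0: 00010✓ 00100✓ 00110✓ 00111✓ 01010✓ 01100✓ 01101✓ 10000✓ 10011✓ 10101✓ 10111✓ 11000✓ 11001✓
Round 1: -0111 0-010 0-100 00-10 001-0 0011- 0110- 1-000 10-11 101-1 1100-
PIs = {-0111, 0-010, 0-100, 00-10, 001-0, 0011-, 0110-, 1-000, 10-11, 101-1, 1100-}
Coverage chart:
  m2: 0-010,00-10
  m4: 0-100,001-0
  m7: -0111,0011-
  m10: 0-010 ←essential
  m12: 0-100,0110-
  m13: 0110- ←essential
  m16: 1-000 ←essential
  m19: 10-11 ←essential
  m21: 101-1 ←essential
  m23: -0111,10-11,101-1
  m24: 1-000,1100-
Essential: 0-010, 0110-, 1-000, 10-11, 101-1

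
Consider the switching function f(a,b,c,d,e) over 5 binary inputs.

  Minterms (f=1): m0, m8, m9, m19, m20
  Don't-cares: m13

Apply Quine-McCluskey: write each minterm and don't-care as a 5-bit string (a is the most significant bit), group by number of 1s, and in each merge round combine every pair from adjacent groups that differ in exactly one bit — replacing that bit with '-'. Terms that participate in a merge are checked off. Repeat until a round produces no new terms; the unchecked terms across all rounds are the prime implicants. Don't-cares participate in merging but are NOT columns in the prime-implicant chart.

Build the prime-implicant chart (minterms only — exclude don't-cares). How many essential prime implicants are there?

3

Round 0: 00000✓ 01000✓ 01001✓ 01101✓ 10011 10100
Round 1: 0-000 01-01 0100-
PIs = {0-000, 01-01, 0100-, 10011, 10100}
Coverage chart:
  m0: 0-000 ←essential
  m8: 0-000,0100-
  m9: 01-01,0100-
  m19: 10011 ←essential
  m20: 10100 ←essential
Essential: 0-000, 10011, 10100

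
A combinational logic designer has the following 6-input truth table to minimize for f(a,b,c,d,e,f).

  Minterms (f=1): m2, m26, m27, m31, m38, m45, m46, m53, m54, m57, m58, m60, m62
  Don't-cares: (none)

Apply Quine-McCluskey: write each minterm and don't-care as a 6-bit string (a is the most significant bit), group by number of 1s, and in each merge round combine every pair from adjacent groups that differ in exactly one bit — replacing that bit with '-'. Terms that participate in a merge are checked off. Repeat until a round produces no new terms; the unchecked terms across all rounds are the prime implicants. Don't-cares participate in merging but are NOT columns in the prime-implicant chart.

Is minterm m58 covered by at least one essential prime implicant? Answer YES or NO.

size-2^0 implicants → 000010  011010(✓)  011011(✓)  011111(✓)  100110(✓)  101101  101110(✓)  110101  110110(✓)  111001  111010(✓)  111100(✓)  111110(✓)
size-2^1 implicants → -11010  011-11  01101-  1-0110(✓)  1-1110(✓)  10-110(✓)  11-110(✓)  111-10  1111-0
size-2^2 implicants → 1--110
Unchecked terms (primes): -11010, 000010, 011-11, 01101-, 1--110, 101101, 110101, 111-10, 111001, 1111-0
Minterm coverage:
  m2 ⊆ 000010 [E]
  m26 ⊆ -11010,01101-
  m27 ⊆ 011-11,01101-
  m31 ⊆ 011-11 [E]
  m38 ⊆ 1--110 [E]
  m45 ⊆ 101101 [E]
  m46 ⊆ 1--110 [E]
  m53 ⊆ 110101 [E]
  m54 ⊆ 1--110 [E]
  m57 ⊆ 111001 [E]
  m58 ⊆ -11010,111-10
  m60 ⊆ 1111-0 [E]
  m62 ⊆ 1--110,111-10,1111-0
E = {000010, 011-11, 1--110, 101101, 110101, 111001, 1111-0}

NO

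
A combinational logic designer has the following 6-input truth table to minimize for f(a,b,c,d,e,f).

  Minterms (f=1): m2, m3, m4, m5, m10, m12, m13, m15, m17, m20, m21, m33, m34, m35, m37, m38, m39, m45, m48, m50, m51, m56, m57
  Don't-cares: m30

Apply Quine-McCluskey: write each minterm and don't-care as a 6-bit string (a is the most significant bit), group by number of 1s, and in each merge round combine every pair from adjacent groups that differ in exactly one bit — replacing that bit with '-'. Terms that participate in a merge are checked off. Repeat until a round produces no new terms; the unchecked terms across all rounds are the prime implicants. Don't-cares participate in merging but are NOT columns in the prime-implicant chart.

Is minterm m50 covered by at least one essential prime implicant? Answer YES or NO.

Round 0: 000010✓ 000011✓ 000100✓ 000101✓ 001010✓ 001100✓ 001101✓ 001111✓ 010001✓ 010100✓ 010101✓ 011110 100001✓ 100010✓ 100011✓ 100101✓ 100110✓ 100111✓ 101101✓ 110000✓ 110010✓ 110011✓ 111000✓ 111001✓
Round 1: -00010✓ -00011✓ -00101✓ -01101✓ 0-0100✓ 0-0101✓ 00-010 00-100✓ 00-101✓ 00001-✓ 00010-✓ 0011-1 00110-✓ 010-01 01010-✓ 1-0010✓ 1-0011✓ 10-101✓ 100-01✓ 100-10✓ 100-11✓ 1000-1✓ 10001-✓ 1001-1✓ 10011-✓ 11-000 1100-0 11001-✓ 11100-
Round 2: -0-101 -0001- 0-010- 00-10- 1-001- 100--1 100-1-
PIs = {-0-101, -0001-, 0-010-, 00-010, 00-10-, 0011-1, 010-01, 011110, 1-001-, 100--1, 100-1-, 11-000, 1100-0, 11100-}
Coverage chart:
  m2: -0001-,00-010
  m3: -0001- ←essential
  m4: 0-010-,00-10-
  m5: -0-101,0-010-,00-10-
  m10: 00-010 ←essential
  m12: 00-10- ←essential
  m13: -0-101,00-10-,0011-1
  m15: 0011-1 ←essential
  m17: 010-01 ←essential
  m20: 0-010- ←essential
  m21: 0-010-,010-01
  m33: 100--1 ←essential
  m34: -0001-,1-001-,100-1-
  m35: -0001-,1-001-,100--1,100-1-
  m37: -0-101,100--1
  m38: 100-1- ←essential
  m39: 100--1,100-1-
  m45: -0-101 ←essential
  m48: 11-000,1100-0
  m50: 1-001-,1100-0
  m51: 1-001- ←essential
  m56: 11-000,11100-
  m57: 11100- ←essential
Essential: -0-101, -0001-, 0-010-, 00-010, 00-10-, 0011-1, 010-01, 1-001-, 100--1, 100-1-, 11100-

YES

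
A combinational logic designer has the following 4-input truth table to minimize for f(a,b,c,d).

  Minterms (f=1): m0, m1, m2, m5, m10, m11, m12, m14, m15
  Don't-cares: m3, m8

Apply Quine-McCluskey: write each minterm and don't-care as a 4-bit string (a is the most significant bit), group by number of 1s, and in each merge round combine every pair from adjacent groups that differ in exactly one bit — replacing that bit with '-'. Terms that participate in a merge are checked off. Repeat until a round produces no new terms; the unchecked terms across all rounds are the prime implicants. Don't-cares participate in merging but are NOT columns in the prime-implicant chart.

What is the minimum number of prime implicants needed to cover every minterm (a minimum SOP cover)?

Round 0: 0000✓ 0001✓ 0010✓ 0011✓ 0101✓ 1000✓ 1010✓ 1011✓ 1100✓ 1110✓ 1111✓
Round 1: -000✓ -010✓ -011✓ 0-01 00-0✓ 00-1✓ 000-✓ 001-✓ 1-00✓ 1-10✓ 1-11✓ 10-0✓ 101-✓ 11-0✓ 111-✓
Round 2: -0-0 -01- 00-- 1--0 1-1-
PIs = {-0-0, -01-, 0-01, 00--, 1--0, 1-1-}
Coverage chart:
  m0: -0-0,00--
  m1: 0-01,00--
  m2: -0-0,-01-,00--
  m5: 0-01 ←essential
  m10: -0-0,-01-,1--0,1-1-
  m11: -01-,1-1-
  m12: 1--0 ←essential
  m14: 1--0,1-1-
  m15: 1-1- ←essential
Essential: 0-01, 1--0, 1-1-
Petrick residual → -0-0
Min cover (4 terms): b'd' + a'c'd + ad' + ac

4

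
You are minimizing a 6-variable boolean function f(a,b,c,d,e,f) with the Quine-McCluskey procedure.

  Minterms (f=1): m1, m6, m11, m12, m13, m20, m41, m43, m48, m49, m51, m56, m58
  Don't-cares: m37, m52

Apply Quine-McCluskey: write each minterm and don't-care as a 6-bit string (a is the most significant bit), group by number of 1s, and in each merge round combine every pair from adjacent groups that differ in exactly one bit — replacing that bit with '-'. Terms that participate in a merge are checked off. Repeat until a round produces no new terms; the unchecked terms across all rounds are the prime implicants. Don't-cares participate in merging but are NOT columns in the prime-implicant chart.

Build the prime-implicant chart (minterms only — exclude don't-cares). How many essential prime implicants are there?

size-2^0 implicants → 000001  000110  001011(✓)  001100(✓)  001101(✓)  010100(✓)  100101  101001(✓)  101011(✓)  110000(✓)  110001(✓)  110011(✓)  110100(✓)  111000(✓)  111010(✓)
size-2^1 implicants → -01011  -10100  00110-  1010-1  11-000  110-00  1100-1  11000-  1110-0
Unchecked terms (primes): -01011, -10100, 000001, 000110, 00110-, 100101, 1010-1, 11-000, 110-00, 1100-1, 11000-, 1110-0
Minterm coverage:
  m1 ⊆ 000001 [E]
  m6 ⊆ 000110 [E]
  m11 ⊆ -01011 [E]
  m12 ⊆ 00110- [E]
  m13 ⊆ 00110- [E]
  m20 ⊆ -10100 [E]
  m41 ⊆ 1010-1 [E]
  m43 ⊆ -01011,1010-1
  m48 ⊆ 11-000,110-00,11000-
  m49 ⊆ 1100-1,11000-
  m51 ⊆ 1100-1 [E]
  m56 ⊆ 11-000,1110-0
  m58 ⊆ 1110-0 [E]
E = {-01011, -10100, 000001, 000110, 00110-, 1010-1, 1100-1, 1110-0}

8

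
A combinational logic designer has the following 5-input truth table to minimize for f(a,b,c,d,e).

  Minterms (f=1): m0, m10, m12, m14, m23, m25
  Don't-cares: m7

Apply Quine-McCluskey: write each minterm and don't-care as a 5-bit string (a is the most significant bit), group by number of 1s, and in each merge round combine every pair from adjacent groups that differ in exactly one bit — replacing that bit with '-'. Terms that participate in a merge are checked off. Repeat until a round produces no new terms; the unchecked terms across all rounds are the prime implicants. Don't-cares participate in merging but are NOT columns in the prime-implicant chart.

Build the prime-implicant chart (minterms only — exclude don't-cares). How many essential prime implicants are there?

Round 0: 00000 00111✓ 01010✓ 01100✓ 01110✓ 10111✓ 11001
Round 1: -0111 01-10 011-0
PIs = {-0111, 00000, 01-10, 011-0, 11001}
Coverage chart:
  m0: 00000 ←essential
  m10: 01-10 ←essential
  m12: 011-0 ←essential
  m14: 01-10,011-0
  m23: -0111 ←essential
  m25: 11001 ←essential
Essential: -0111, 00000, 01-10, 011-0, 11001

5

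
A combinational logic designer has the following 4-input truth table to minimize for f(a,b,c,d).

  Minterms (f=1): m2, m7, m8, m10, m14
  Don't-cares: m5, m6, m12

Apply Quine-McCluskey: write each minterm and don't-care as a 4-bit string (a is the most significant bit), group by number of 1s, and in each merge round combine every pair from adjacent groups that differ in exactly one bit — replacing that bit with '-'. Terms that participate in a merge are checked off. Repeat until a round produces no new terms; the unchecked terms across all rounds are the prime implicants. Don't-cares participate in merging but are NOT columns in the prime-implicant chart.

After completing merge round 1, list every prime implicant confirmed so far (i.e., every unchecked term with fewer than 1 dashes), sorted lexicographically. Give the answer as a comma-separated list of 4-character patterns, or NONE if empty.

Round 0: 0010✓ 0101✓ 0110✓ 0111✓ 1000✓ 1010✓ 1100✓ 1110✓
Round 1: -010✓ -110✓ 0-10✓ 01-1 011- 1-00✓ 1-10✓ 10-0✓ 11-0✓
Round 2: --10 1--0
PIs = {--10, 01-1, 011-, 1--0}

NONE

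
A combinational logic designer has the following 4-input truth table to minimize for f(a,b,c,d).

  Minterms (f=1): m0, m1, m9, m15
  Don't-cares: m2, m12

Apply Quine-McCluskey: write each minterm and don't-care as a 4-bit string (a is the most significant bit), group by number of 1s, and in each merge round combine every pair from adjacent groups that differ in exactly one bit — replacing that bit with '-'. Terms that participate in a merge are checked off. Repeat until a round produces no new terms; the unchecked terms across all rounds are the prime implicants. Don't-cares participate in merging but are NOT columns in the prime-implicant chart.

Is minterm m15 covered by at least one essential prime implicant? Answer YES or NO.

[col 0] 0000*, 0001*, 0010*, 1001*, 1100, 1111
[col 1] -001, 00-0, 000-
Prime implicants: -001, 00-0, 000-, 1100, 1111
PI chart (minterm → PIs covering it):
  0 | 00-0,000-
  1 | -001,000-
  9 | -001  (sole → essential)
  15 | 1111  (sole → essential)
Essential prime implicants: -001, 1111

YES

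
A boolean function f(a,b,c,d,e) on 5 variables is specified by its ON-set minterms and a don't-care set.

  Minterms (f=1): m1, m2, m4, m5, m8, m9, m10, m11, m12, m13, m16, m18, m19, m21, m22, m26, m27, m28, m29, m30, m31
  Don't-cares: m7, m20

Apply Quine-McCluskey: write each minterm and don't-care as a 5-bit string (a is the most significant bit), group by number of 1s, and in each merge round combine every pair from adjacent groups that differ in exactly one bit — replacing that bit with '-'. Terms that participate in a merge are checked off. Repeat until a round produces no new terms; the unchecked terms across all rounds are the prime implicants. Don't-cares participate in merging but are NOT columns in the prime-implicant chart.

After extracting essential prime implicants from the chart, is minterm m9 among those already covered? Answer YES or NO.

YES

size-2^0 implicants → 00001(✓)  00010(✓)  00100(✓)  00101(✓)  00111(✓)  01000(✓)  01001(✓)  01010(✓)  01011(✓)  01100(✓)  01101(✓)  10000(✓)  10010(✓)  10011(✓)  10100(✓)  10101(✓)  10110(✓)  11010(✓)  11011(✓)  11100(✓)  11101(✓)  11110(✓)  11111(✓)
size-2^1 implicants → -0010(✓)  -0100(✓)  -0101(✓)  -1010(✓)  -1011(✓)  -1100(✓)  -1101(✓)  0-001(✓)  0-010(✓)  0-100(✓)  0-101(✓)  00-01(✓)  001-1  0010-(✓)  01-00(✓)  01-01(✓)  010-0(✓)  010-1(✓)  0100-(✓)  0101-(✓)  0110-(✓)  1-010(✓)  1-011(✓)  1-100(✓)  1-101(✓)  1-110(✓)  10-00(✓)  10-10(✓)  100-0(✓)  1001-(✓)  101-0(✓)  1010-(✓)  11-10(✓)  11-11(✓)  1101-(✓)  111-0(✓)  111-1(✓)  1110-(✓)  1111-(✓)
size-2^2 implicants → --010  --100(✓)  --101(✓)  -010-(✓)  -101-  -110-(✓)  0--01  0-10-(✓)  01-0-  010--  1--10  1-01-  1-1-0  1-10-(✓)  10--0  11-1-  111--
size-2^3 implicants → --10-
Unchecked terms (primes): --010, --10-, -101-, 0--01, 001-1, 01-0-, 010--, 1--10, 1-01-, 1-1-0, 10--0, 11-1-, 111--
Minterm coverage:
  m1 ⊆ 0--01 [E]
  m2 ⊆ --010 [E]
  m4 ⊆ --10- [E]
  m5 ⊆ --10-,0--01,001-1
  m8 ⊆ 01-0-,010--
  m9 ⊆ 0--01,01-0-,010--
  m10 ⊆ --010,-101-,010--
  m11 ⊆ -101-,010--
  m12 ⊆ --10-,01-0-
  m13 ⊆ --10-,0--01,01-0-
  m16 ⊆ 10--0 [E]
  m18 ⊆ --010,1--10,1-01-,10--0
  m19 ⊆ 1-01- [E]
  m21 ⊆ --10- [E]
  m22 ⊆ 1--10,1-1-0,10--0
  m26 ⊆ --010,-101-,1--10,1-01-,11-1-
  m27 ⊆ -101-,1-01-,11-1-
  m28 ⊆ --10-,1-1-0,111--
  m29 ⊆ --10-,111--
  m30 ⊆ 1--10,1-1-0,11-1-,111--
  m31 ⊆ 11-1-,111--
E = {--010, --10-, 0--01, 1-01-, 10--0}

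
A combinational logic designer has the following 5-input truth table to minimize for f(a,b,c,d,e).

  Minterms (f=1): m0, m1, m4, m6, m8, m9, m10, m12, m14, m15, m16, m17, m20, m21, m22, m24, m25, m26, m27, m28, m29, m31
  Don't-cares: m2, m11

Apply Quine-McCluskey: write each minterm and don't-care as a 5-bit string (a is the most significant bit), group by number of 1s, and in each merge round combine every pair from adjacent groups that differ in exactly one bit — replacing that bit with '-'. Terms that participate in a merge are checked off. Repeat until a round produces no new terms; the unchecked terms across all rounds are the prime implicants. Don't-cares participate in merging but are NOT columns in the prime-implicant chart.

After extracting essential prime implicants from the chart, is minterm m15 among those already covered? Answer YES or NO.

Round 0: 00000✓ 00001✓ 00010✓ 00100✓ 00110✓ 01000✓ 01001✓ 01010✓ 01011✓ 01100✓ 01110✓ 01111✓ 10000✓ 10001✓ 10100✓ 10101✓ 10110✓ 11000✓ 11001✓ 11010✓ 11011✓ 11100✓ 11101✓ 11111✓
Round 1: -0000✓ -0001✓ -0100✓ -0110✓ -1000✓ -1001✓ -1010✓ -1011✓ -1100✓ -1111✓ 0-000✓ 0-001✓ 0-010✓ 0-100✓ 0-110✓ 00-00✓ 00-10✓ 000-0✓ 0000-✓ 001-0✓ 01-00✓ 01-10✓ 01-11✓ 010-0✓ 010-1✓ 0100-✓ 0101-✓ 011-0✓ 0111-✓ 1-000✓ 1-001✓ 1-100✓ 1-101✓ 10-00✓ 10-01✓ 1000-✓ 101-0✓ 1010-✓ 11-00✓ 11-01✓ 11-11✓ 110-0✓ 110-1✓ 1100-✓ 1101-✓ 111-1✓ 1110-✓
Round 2: --000✓ --001✓ --100✓ -0-00✓ -000-✓ -01-0 -1-00✓ -1-11 -10-0✓ -10-1✓ -100-✓ -101-✓ 0--00✓ 0--10✓ 0-0-0✓ 0-00-✓ 0-1-0✓ 00--0✓ 01--0✓ 01-1- 010--✓ 1--00✓ 1--01✓ 1-00-✓ 1-10-✓ 10-0-✓ 11--1 11-0-✓ 110--✓
Round 3: ---00 --00- -10-- 0---0 1--0-
PIs = {---00, --00-, -01-0, -1-11, -10--, 0---0, 01-1-, 1--0-, 11--1}
Coverage chart:
  m0: ---00,--00-,0---0
  m1: --00- ←essential
  m4: ---00,-01-0,0---0
  m6: -01-0,0---0
  m8: ---00,--00-,-10--,0---0
  m9: --00-,-10--
  m10: -10--,0---0,01-1-
  m12: ---00,0---0
  m14: 0---0,01-1-
  m15: -1-11,01-1-
  m16: ---00,--00-,1--0-
  m17: --00-,1--0-
  m20: ---00,-01-0,1--0-
  m21: 1--0- ←essential
  m22: -01-0 ←essential
  m24: ---00,--00-,-10--,1--0-
  m25: --00-,-10--,1--0-,11--1
  m26: -10-- ←essential
  m27: -1-11,-10--,11--1
  m28: ---00,1--0-
  m29: 1--0-,11--1
  m31: -1-11,11--1
Essential: --00-, -01-0, -10--, 1--0-

NO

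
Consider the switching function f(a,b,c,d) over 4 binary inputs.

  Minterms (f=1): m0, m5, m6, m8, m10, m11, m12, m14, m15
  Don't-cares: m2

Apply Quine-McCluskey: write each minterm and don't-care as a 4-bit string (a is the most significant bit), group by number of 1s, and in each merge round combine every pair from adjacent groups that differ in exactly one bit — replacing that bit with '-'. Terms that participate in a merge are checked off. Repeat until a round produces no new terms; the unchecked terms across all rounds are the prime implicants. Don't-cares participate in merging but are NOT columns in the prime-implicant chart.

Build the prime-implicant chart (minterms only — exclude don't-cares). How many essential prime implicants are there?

5

size-2^0 implicants → 0000(✓)  0010(✓)  0101  0110(✓)  1000(✓)  1010(✓)  1011(✓)  1100(✓)  1110(✓)  1111(✓)
size-2^1 implicants → -000(✓)  -010(✓)  -110(✓)  0-10(✓)  00-0(✓)  1-00(✓)  1-10(✓)  1-11(✓)  10-0(✓)  101-(✓)  11-0(✓)  111-(✓)
size-2^2 implicants → --10  -0-0  1--0  1-1-
Unchecked terms (primes): --10, -0-0, 0101, 1--0, 1-1-
Minterm coverage:
  m0 ⊆ -0-0 [E]
  m5 ⊆ 0101 [E]
  m6 ⊆ --10 [E]
  m8 ⊆ -0-0,1--0
  m10 ⊆ --10,-0-0,1--0,1-1-
  m11 ⊆ 1-1- [E]
  m12 ⊆ 1--0 [E]
  m14 ⊆ --10,1--0,1-1-
  m15 ⊆ 1-1- [E]
E = {--10, -0-0, 0101, 1--0, 1-1-}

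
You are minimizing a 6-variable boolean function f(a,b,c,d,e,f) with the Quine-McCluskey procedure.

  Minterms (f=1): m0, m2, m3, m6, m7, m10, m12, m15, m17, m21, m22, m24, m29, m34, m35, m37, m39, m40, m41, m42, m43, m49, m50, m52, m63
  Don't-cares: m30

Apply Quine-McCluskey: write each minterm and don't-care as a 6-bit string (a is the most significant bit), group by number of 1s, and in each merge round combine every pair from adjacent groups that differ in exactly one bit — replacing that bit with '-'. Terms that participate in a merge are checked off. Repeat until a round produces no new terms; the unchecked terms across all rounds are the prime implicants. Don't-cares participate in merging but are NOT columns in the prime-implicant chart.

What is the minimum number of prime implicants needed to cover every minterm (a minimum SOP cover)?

14

[col 0] 000000*, 000010*, 000011*, 000110*, 000111*, 001010*, 001100, 001111*, 010001*, 010101*, 010110*, 011000, 011101*, 011110*, 100010*, 100011*, 100101*, 100111*, 101000*, 101001*, 101010*, 101011*, 110001*, 110010*, 110100, 111111
[col 1] -00010*, -00011*, -00111*, -01010*, -10001, 0-0110, 00-010*, 00-111, 000-10*, 000-11*, 0000-0, 00001-*, 00011-*, 01-101, 01-110, 010-01, 1-0010, 10-010*, 10-011*, 100-11*, 10001-*, 1001-1, 1010-0*, 1010-1*, 10100-*, 10101-*
[col 2] -0-010, -00-11, -0001-, 000-1-, 10-01-, 1010--
Prime implicants: -0-010, -00-11, -0001-, -10001, 0-0110, 00-111, 000-1-, 0000-0, 001100, 01-101, 01-110, 010-01, 011000, 1-0010, 10-01-, 1001-1, 1010--, 110100, 111111
PI chart (minterm → PIs covering it):
  0 | 0000-0  (sole → essential)
  2 | -0-010,-0001-,000-1-,0000-0
  3 | -00-11,-0001-,000-1-
  6 | 0-0110,000-1-
  7 | -00-11,00-111,000-1-
  10 | -0-010  (sole → essential)
  12 | 001100  (sole → essential)
  15 | 00-111  (sole → essential)
  17 | -10001,010-01
  21 | 01-101,010-01
  22 | 0-0110,01-110
  24 | 011000  (sole → essential)
  29 | 01-101  (sole → essential)
  34 | -0-010,-0001-,1-0010,10-01-
  35 | -00-11,-0001-,10-01-
  37 | 1001-1  (sole → essential)
  39 | -00-11,1001-1
  40 | 1010--  (sole → essential)
  41 | 1010--  (sole → essential)
  42 | -0-010,10-01-,1010--
  43 | 10-01-,1010--
  49 | -10001  (sole → essential)
  50 | 1-0010  (sole → essential)
  52 | 110100  (sole → essential)
  63 | 111111  (sole → essential)
Essential prime implicants: -0-010, -10001, 00-111, 0000-0, 001100, 01-101, 011000, 1-0010, 1001-1, 1010--, 110100, 111111
Petrick residual → -00-11, 0-0110
Minimum SOP uses 14 PIs: b'd'ef' + b'c'ef + bc'd'e'f + a'c'def' + a'b'def + a'b'c'd'f' + a'b'cde'f' + a'bde'f + a'bcd'e'f' + ac'd'ef' + ab'c'df + ab'cd' + abc'de'f' + abcdef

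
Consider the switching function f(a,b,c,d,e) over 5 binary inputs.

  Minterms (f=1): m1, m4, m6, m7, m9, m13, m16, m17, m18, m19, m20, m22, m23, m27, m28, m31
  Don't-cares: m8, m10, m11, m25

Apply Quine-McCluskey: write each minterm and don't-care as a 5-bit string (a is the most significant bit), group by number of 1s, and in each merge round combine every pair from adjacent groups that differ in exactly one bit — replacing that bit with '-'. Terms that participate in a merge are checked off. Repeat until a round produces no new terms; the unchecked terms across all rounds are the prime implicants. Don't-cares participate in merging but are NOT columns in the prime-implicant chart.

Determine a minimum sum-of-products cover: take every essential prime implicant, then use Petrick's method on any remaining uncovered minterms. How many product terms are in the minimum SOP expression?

size-2^0 implicants → 00001(✓)  00100(✓)  00110(✓)  00111(✓)  01000(✓)  01001(✓)  01010(✓)  01011(✓)  01101(✓)  10000(✓)  10001(✓)  10010(✓)  10011(✓)  10100(✓)  10110(✓)  10111(✓)  11001(✓)  11011(✓)  11100(✓)  11111(✓)
size-2^1 implicants → -0001(✓)  -0100(✓)  -0110(✓)  -0111(✓)  -1001(✓)  -1011(✓)  0-001(✓)  001-0(✓)  0011-(✓)  01-01  010-0(✓)  010-1(✓)  0100-(✓)  0101-(✓)  1-001(✓)  1-011(✓)  1-100  1-111(✓)  10-00(✓)  10-10(✓)  10-11(✓)  100-0(✓)  100-1(✓)  1000-(✓)  1001-(✓)  101-0(✓)  1011-(✓)  11-11(✓)  110-1(✓)
size-2^2 implicants → --001  -01-0  -011-  -10-1  010--  1--11  1-0-1  10--0  10-1-  100--
Unchecked terms (primes): --001, -01-0, -011-, -10-1, 01-01, 010--, 1--11, 1-0-1, 1-100, 10--0, 10-1-, 100--
Minterm coverage:
  m1 ⊆ --001 [E]
  m4 ⊆ -01-0 [E]
  m6 ⊆ -01-0,-011-
  m7 ⊆ -011- [E]
  m9 ⊆ --001,-10-1,01-01,010--
  m13 ⊆ 01-01 [E]
  m16 ⊆ 10--0,100--
  m17 ⊆ --001,1-0-1,100--
  m18 ⊆ 10--0,10-1-,100--
  m19 ⊆ 1--11,1-0-1,10-1-,100--
  m20 ⊆ -01-0,1-100,10--0
  m22 ⊆ -01-0,-011-,10--0,10-1-
  m23 ⊆ -011-,1--11,10-1-
  m27 ⊆ -10-1,1--11,1-0-1
  m28 ⊆ 1-100 [E]
  m31 ⊆ 1--11 [E]
E = {--001, -01-0, -011-, 01-01, 1--11, 1-100}
Petrick residual → 10--0
Cover = c'd'e + b'ce' + b'cd + a'bd'e + ade + acd'e' + ab'e'  |cover|=7

7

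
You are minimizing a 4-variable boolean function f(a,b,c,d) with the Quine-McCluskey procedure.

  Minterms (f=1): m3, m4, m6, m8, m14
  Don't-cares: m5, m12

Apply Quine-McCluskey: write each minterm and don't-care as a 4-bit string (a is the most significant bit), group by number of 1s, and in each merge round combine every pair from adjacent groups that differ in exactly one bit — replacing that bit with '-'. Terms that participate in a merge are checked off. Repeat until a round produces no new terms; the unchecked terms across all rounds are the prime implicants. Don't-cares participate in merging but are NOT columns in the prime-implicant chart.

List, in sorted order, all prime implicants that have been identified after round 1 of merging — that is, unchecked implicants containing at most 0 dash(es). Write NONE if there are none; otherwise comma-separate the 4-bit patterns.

Round 0: 0011 0100✓ 0101✓ 0110✓ 1000✓ 1100✓ 1110✓
Round 1: -100✓ -110✓ 01-0✓ 010- 1-00 11-0✓
Round 2: -1-0
PIs = {-1-0, 0011, 010-, 1-00}

0011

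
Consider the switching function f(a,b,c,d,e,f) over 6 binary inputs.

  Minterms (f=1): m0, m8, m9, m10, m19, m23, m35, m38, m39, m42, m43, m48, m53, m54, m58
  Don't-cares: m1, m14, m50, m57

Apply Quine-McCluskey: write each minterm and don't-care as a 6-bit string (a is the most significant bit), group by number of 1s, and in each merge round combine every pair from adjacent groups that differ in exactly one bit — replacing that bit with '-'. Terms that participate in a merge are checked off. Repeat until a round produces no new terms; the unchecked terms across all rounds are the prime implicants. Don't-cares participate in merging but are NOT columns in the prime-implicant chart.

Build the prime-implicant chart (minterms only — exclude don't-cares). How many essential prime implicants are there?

4

size-2^0 implicants → 000000(✓)  000001(✓)  001000(✓)  001001(✓)  001010(✓)  001110(✓)  010011(✓)  010111(✓)  100011(✓)  100110(✓)  100111(✓)  101010(✓)  101011(✓)  110000(✓)  110010(✓)  110101  110110(✓)  111001  111010(✓)
size-2^1 implicants → -01010  00-000(✓)  00-001(✓)  00000-(✓)  001-10  0010-0  00100-(✓)  010-11  1-0110  1-1010  10-011  100-11  10011-  10101-  11-010  110-10  1100-0
size-2^2 implicants → 00-00-
Unchecked terms (primes): -01010, 00-00-, 001-10, 0010-0, 010-11, 1-0110, 1-1010, 10-011, 100-11, 10011-, 10101-, 11-010, 110-10, 1100-0, 110101, 111001
Minterm coverage:
  m0 ⊆ 00-00- [E]
  m8 ⊆ 00-00-,0010-0
  m9 ⊆ 00-00- [E]
  m10 ⊆ -01010,001-10,0010-0
  m19 ⊆ 010-11 [E]
  m23 ⊆ 010-11 [E]
  m35 ⊆ 10-011,100-11
  m38 ⊆ 1-0110,10011-
  m39 ⊆ 100-11,10011-
  m42 ⊆ -01010,1-1010,10101-
  m43 ⊆ 10-011,10101-
  m48 ⊆ 1100-0 [E]
  m53 ⊆ 110101 [E]
  m54 ⊆ 1-0110,110-10
  m58 ⊆ 1-1010,11-010
E = {00-00-, 010-11, 1100-0, 110101}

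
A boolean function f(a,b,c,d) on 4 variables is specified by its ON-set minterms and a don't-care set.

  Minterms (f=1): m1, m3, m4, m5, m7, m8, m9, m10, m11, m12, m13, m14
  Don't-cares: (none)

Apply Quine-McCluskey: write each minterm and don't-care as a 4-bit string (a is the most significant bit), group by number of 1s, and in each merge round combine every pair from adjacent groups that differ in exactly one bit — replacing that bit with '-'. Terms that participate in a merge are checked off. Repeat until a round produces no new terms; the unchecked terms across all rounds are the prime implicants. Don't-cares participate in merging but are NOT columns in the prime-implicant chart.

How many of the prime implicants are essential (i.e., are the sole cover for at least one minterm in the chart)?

Round 0: 0001✓ 0011✓ 0100✓ 0101✓ 0111✓ 1000✓ 1001✓ 1010✓ 1011✓ 1100✓ 1101✓ 1110✓
Round 1: -001✓ -011✓ -100✓ -101✓ 0-01✓ 0-11✓ 00-1✓ 01-1✓ 010-✓ 1-00✓ 1-01✓ 1-10✓ 10-0✓ 10-1✓ 100-✓ 101-✓ 11-0✓ 110-✓
Round 2: --01 -0-1 -10- 0--1 1--0 1-0- 10--
PIs = {--01, -0-1, -10-, 0--1, 1--0, 1-0-, 10--}
Coverage chart:
  m1: --01,-0-1,0--1
  m3: -0-1,0--1
  m4: -10- ←essential
  m5: --01,-10-,0--1
  m7: 0--1 ←essential
  m8: 1--0,1-0-,10--
  m9: --01,-0-1,1-0-,10--
  m10: 1--0,10--
  m11: -0-1,10--
  m12: -10-,1--0,1-0-
  m13: --01,-10-,1-0-
  m14: 1--0 ←essential
Essential: -10-, 0--1, 1--0

3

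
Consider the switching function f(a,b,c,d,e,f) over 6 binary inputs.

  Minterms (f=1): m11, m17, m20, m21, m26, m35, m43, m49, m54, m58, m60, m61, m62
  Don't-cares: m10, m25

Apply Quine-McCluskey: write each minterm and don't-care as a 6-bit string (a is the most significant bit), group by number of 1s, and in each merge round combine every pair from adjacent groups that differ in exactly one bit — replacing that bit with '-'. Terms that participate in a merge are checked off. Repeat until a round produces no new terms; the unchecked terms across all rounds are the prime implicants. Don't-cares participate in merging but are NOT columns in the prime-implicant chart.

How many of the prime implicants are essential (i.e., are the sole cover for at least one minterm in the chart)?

5

size-2^0 implicants → 001010(✓)  001011(✓)  010001(✓)  010100(✓)  010101(✓)  011001(✓)  011010(✓)  100011(✓)  101011(✓)  110001(✓)  110110(✓)  111010(✓)  111100(✓)  111101(✓)  111110(✓)
size-2^1 implicants → -01011  -10001  -11010  0-1010  00101-  01-001  010-01  01010-  10-011  11-110  111-10  1111-0  11110-
Unchecked terms (primes): -01011, -10001, -11010, 0-1010, 00101-, 01-001, 010-01, 01010-, 10-011, 11-110, 111-10, 1111-0, 11110-
Minterm coverage:
  m11 ⊆ -01011,00101-
  m17 ⊆ -10001,01-001,010-01
  m20 ⊆ 01010- [E]
  m21 ⊆ 010-01,01010-
  m26 ⊆ -11010,0-1010
  m35 ⊆ 10-011 [E]
  m43 ⊆ -01011,10-011
  m49 ⊆ -10001 [E]
  m54 ⊆ 11-110 [E]
  m58 ⊆ -11010,111-10
  m60 ⊆ 1111-0,11110-
  m61 ⊆ 11110- [E]
  m62 ⊆ 11-110,111-10,1111-0
E = {-10001, 01010-, 10-011, 11-110, 11110-}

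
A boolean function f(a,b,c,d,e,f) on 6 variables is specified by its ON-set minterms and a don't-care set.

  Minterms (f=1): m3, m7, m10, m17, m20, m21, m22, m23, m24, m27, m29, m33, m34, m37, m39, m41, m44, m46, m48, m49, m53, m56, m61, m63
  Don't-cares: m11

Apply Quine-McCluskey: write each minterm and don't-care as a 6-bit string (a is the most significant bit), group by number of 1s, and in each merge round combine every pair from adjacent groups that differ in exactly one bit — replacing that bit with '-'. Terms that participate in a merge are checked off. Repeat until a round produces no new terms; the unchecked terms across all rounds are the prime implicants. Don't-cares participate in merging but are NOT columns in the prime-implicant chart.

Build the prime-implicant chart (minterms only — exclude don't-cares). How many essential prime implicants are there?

Round 0: 000011✓ 000111✓ 001010✓ 001011✓ 010001✓ 010100✓ 010101✓ 010110✓ 010111✓ 011000✓ 011011✓ 011101✓ 100001✓ 100010 100101✓ 100111✓ 101001✓ 101100✓ 101110✓ 110000✓ 110001✓ 110101✓ 111000✓ 111101✓ 111111✓
Round 1: -00111 -10001✓ -10101✓ -11000 -11101✓ 0-0111 0-1011 00-011 000-11 00101- 01-101✓ 010-01✓ 0101-0✓ 0101-1✓ 01010-✓ 01011-✓ 1-0001✓ 1-0101✓ 10-001 100-01✓ 1001-1 1011-0 11-000 11-101✓ 110-01✓ 11000- 1111-1
Round 2: -1-101 -10-01 0101-- 1-0-01
PIs = {-00111, -1-101, -10-01, -11000, 0-0111, 0-1011, 00-011, 000-11, 00101-, 0101--, 1-0-01, 10-001, 100010, 1001-1, 1011-0, 11-000, 11000-, 1111-1}
Coverage chart:
  m3: 00-011,000-11
  m7: -00111,0-0111,000-11
  m10: 00101- ←essential
  m17: -10-01 ←essential
  m20: 0101-- ←essential
  m21: -1-101,-10-01,0101--
  m22: 0101-- ←essential
  m23: 0-0111,0101--
  m24: -11000 ←essential
  m27: 0-1011 ←essential
  m29: -1-101 ←essential
  m33: 1-0-01,10-001
  m34: 100010 ←essential
  m37: 1-0-01,1001-1
  m39: -00111,1001-1
  m41: 10-001 ←essential
  m44: 1011-0 ←essential
  m46: 1011-0 ←essential
  m48: 11-000,11000-
  m49: -10-01,1-0-01,11000-
  m53: -1-101,-10-01,1-0-01
  m56: -11000,11-000
  m61: -1-101,1111-1
  m63: 1111-1 ←essential
Essential: -1-101, -10-01, -11000, 0-1011, 00101-, 0101--, 10-001, 100010, 1011-0, 1111-1

10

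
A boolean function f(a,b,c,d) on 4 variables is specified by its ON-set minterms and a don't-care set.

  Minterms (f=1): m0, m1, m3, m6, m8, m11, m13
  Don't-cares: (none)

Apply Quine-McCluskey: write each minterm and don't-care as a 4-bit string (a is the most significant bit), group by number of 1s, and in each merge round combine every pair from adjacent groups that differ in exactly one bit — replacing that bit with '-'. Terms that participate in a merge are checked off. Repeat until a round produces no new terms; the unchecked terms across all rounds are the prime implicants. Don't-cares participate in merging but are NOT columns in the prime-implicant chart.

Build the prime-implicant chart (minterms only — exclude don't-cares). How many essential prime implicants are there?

4

[col 0] 0000*, 0001*, 0011*, 0110, 1000*, 1011*, 1101
[col 1] -000, -011, 00-1, 000-
Prime implicants: -000, -011, 00-1, 000-, 0110, 1101
PI chart (minterm → PIs covering it):
  0 | -000,000-
  1 | 00-1,000-
  3 | -011,00-1
  6 | 0110  (sole → essential)
  8 | -000  (sole → essential)
  11 | -011  (sole → essential)
  13 | 1101  (sole → essential)
Essential prime implicants: -000, -011, 0110, 1101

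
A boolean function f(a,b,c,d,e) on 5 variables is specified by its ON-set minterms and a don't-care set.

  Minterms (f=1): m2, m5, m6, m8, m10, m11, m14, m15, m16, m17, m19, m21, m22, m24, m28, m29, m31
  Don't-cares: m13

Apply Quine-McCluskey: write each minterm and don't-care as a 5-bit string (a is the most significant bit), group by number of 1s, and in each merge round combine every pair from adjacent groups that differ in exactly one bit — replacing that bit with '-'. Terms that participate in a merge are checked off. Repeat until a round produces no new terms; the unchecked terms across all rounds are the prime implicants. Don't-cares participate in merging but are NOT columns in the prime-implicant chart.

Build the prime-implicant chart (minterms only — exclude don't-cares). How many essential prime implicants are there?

6

size-2^0 implicants → 00010(✓)  00101(✓)  00110(✓)  01000(✓)  01010(✓)  01011(✓)  01101(✓)  01110(✓)  01111(✓)  10000(✓)  10001(✓)  10011(✓)  10101(✓)  10110(✓)  11000(✓)  11100(✓)  11101(✓)  11111(✓)
size-2^1 implicants → -0101(✓)  -0110  -1000  -1101(✓)  -1111(✓)  0-010(✓)  0-101(✓)  0-110(✓)  00-10(✓)  01-10(✓)  01-11(✓)  010-0  0101-(✓)  011-1(✓)  0111-(✓)  1-000  1-101(✓)  10-01  100-1  1000-  11-00  111-1(✓)  1110-
size-2^2 implicants → --101  -11-1  0--10  01-1-
Unchecked terms (primes): --101, -0110, -1000, -11-1, 0--10, 01-1-, 010-0, 1-000, 10-01, 100-1, 1000-, 11-00, 1110-
Minterm coverage:
  m2 ⊆ 0--10 [E]
  m5 ⊆ --101 [E]
  m6 ⊆ -0110,0--10
  m8 ⊆ -1000,010-0
  m10 ⊆ 0--10,01-1-,010-0
  m11 ⊆ 01-1- [E]
  m14 ⊆ 0--10,01-1-
  m15 ⊆ -11-1,01-1-
  m16 ⊆ 1-000,1000-
  m17 ⊆ 10-01,100-1,1000-
  m19 ⊆ 100-1 [E]
  m21 ⊆ --101,10-01
  m22 ⊆ -0110 [E]
  m24 ⊆ -1000,1-000,11-00
  m28 ⊆ 11-00,1110-
  m29 ⊆ --101,-11-1,1110-
  m31 ⊆ -11-1 [E]
E = {--101, -0110, -11-1, 0--10, 01-1-, 100-1}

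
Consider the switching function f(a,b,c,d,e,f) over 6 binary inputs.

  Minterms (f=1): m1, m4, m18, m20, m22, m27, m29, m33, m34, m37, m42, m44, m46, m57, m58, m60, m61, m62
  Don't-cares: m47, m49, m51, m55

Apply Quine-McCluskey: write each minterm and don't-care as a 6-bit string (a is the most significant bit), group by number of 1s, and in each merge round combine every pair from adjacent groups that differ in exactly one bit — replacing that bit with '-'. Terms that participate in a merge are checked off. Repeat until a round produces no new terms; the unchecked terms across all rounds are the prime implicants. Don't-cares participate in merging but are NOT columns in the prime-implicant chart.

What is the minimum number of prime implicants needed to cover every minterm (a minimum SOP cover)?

10

[col 0] 000001*, 000100*, 010010*, 010100*, 010110*, 011011, 011101*, 100001*, 100010*, 100101*, 101010*, 101100*, 101110*, 101111*, 110001*, 110011*, 110111*, 111001*, 111010*, 111100*, 111101*, 111110*
[col 1] -00001, -11101, 0-0100, 010-10, 0101-0, 1-0001, 1-1010*, 1-1100*, 1-1110*, 10-010, 100-01, 101-10*, 1011-0*, 10111-, 11-001, 110-11, 1100-1, 111-01, 111-10*, 1111-0*, 11110-
[col 2] 1-1-10, 1-11-0
Prime implicants: -00001, -11101, 0-0100, 010-10, 0101-0, 011011, 1-0001, 1-1-10, 1-11-0, 10-010, 100-01, 10111-, 11-001, 110-11, 1100-1, 111-01, 11110-
PI chart (minterm → PIs covering it):
  1 | -00001  (sole → essential)
  4 | 0-0100  (sole → essential)
  18 | 010-10  (sole → essential)
  20 | 0-0100,0101-0
  22 | 010-10,0101-0
  27 | 011011  (sole → essential)
  29 | -11101  (sole → essential)
  33 | -00001,1-0001,100-01
  34 | 10-010  (sole → essential)
  37 | 100-01  (sole → essential)
  42 | 1-1-10,10-010
  44 | 1-11-0  (sole → essential)
  46 | 1-1-10,1-11-0,10111-
  57 | 11-001,111-01
  58 | 1-1-10  (sole → essential)
  60 | 1-11-0,11110-
  61 | -11101,111-01,11110-
  62 | 1-1-10,1-11-0
Essential prime implicants: -00001, -11101, 0-0100, 010-10, 011011, 1-1-10, 1-11-0, 10-010, 100-01
Petrick residual → 11-001
Minimum SOP uses 10 PIs: b'c'd'e'f + bcde'f + a'c'de'f' + a'bc'ef' + a'bcd'ef + acef' + acdf' + ab'd'ef' + ab'c'e'f + abd'e'f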